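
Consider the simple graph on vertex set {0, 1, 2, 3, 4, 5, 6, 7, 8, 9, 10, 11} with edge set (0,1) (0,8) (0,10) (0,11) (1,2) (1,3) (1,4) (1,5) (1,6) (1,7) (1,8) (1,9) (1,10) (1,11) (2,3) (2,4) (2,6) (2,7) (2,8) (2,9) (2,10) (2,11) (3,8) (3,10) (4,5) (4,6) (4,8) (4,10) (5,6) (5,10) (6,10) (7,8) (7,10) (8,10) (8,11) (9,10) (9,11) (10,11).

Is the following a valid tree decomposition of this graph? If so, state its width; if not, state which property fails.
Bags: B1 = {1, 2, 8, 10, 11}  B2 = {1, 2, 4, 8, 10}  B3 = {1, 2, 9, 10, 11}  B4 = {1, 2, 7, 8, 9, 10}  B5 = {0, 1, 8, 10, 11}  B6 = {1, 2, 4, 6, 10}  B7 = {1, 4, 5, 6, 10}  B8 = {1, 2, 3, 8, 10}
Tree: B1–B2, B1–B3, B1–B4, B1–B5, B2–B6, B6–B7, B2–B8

A tree decomposition must satisfy three properties: every vertex lies in some bag; for every edge, both endpoints lie together in some bag; and for every vertex, the bags containing it form a connected subtree. Here bags containing vertex 9 are not connected in the tree, so the decomposition is invalid.

No — bags containing vertex 9 are not connected in the tree.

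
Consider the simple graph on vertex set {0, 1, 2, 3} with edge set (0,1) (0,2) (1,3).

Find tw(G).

A width-1 tree decomposition is:
Bags: B1 = {0, 1}  B2 = {0, 2}  B3 = {1, 3}
Tree: B1–B2, B1–B3
Each bag holds 2 vertices, so the decomposition has width 1, which upper-bounds the treewidth. Any graph with an edge has treewidth ≥ 1, and G has the edge 0–1. The upper and lower bounds meet at 1, so that is the treewidth.

1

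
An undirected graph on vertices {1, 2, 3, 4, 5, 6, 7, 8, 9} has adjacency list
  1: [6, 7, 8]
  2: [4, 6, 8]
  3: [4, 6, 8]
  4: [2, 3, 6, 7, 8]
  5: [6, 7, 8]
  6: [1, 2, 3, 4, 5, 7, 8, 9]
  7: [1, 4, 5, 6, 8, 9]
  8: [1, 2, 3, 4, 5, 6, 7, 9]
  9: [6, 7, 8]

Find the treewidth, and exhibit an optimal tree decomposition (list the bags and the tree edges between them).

Each bag holds 4 vertices, so the decomposition has width 3, which upper-bounds the treewidth. For the lower bound, the 4 vertices {2, 4, 6, 8} are pairwise adjacent, and any tree decomposition puts a clique entirely inside one bag — forcing width ≥ 3. The upper and lower bounds meet at 3, so that is the treewidth.

Treewidth 3.
One optimal decomposition is:
Bags: B1 = {1, 6, 7, 8}  B2 = {4, 6, 7, 8}  B3 = {3, 4, 6, 8}  B4 = {2, 4, 6, 8}  B5 = {6, 7, 8, 9}  B6 = {5, 6, 7, 8}
Tree: B1–B2, B2–B3, B3–B4, B1–B5, B5–B6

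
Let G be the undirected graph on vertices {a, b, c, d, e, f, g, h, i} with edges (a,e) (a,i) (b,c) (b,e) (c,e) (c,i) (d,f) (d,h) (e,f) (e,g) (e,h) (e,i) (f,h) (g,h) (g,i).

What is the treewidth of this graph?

A width-2 tree decomposition is:
Bags: B1 = {e, g, i}  B2 = {c, e, i}  B3 = {b, c, e}  B4 = {e, g, h}  B5 = {e, f, h}  B6 = {d, f, h}  B7 = {a, e, i}
Tree: B1–B2, B2–B3, B1–B4, B4–B5, B5–B6, B1–B7
Every bag has size at most 3, so the width is 3 − 1 = 2 and tw(G) ≤ 2. For the lower bound, the 3 vertices {d, f, h} are pairwise adjacent, and any tree decomposition puts a clique entirely inside one bag — forcing width ≥ 2. Therefore the treewidth is 2.

2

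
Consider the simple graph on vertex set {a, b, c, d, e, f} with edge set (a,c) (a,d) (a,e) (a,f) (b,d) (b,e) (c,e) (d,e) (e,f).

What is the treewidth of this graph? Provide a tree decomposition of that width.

Each bag holds 3 vertices, so the decomposition has width 2, which upper-bounds the treewidth. Conversely, {a, d, e} is a clique of size 3, and the vertices of any clique must share a bag in every tree decomposition; so some bag has ≥ 3 vertices and tw(G) ≥ 2. Therefore the treewidth is 2.

Treewidth 2.
One such decomposition:
Bags: B1 = {a, c, e}  B2 = {a, d, e}  B3 = {b, d, e}  B4 = {a, e, f}
Tree: B1–B2, B2–B3, B1–B4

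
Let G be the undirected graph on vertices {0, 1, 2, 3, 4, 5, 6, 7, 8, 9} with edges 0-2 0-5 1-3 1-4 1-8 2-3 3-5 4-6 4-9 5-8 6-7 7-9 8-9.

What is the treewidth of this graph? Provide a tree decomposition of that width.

Treewidth 2.
One optimal decomposition is:
Bags: B1 = {0, 2, 3}  B2 = {0, 3, 5}  B3 = {1, 3, 5}  B4 = {1, 5, 8}  B5 = {1, 4, 8}  B6 = {4, 8, 9}  B7 = {4, 6, 9}  B8 = {6, 7, 9}
Tree: B1–B2, B2–B3, B3–B4, B4–B5, B5–B6, B6–B7, B7–B8

Each bag holds 3 vertices, so the decomposition has width 2, which upper-bounds the treewidth. For the lower bound, G contains the cycle 2–0–5–3–2, so G is not a forest; only forests have treewidth ≤ 1, hence tw(G) ≥ 2. Therefore the treewidth is 2.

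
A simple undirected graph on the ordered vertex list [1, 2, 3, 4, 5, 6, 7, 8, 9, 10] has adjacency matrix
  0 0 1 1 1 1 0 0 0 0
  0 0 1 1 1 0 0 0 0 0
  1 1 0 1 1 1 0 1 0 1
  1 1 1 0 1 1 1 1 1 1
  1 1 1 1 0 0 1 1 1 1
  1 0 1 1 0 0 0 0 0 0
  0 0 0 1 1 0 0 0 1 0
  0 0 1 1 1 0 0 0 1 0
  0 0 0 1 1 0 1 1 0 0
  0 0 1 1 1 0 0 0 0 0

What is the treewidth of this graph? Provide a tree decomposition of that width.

Treewidth 3.
One optimal decomposition is:
Bags: B1 = {3, 4, 5, 8}  B2 = {1, 3, 4, 5}  B3 = {4, 5, 8, 9}  B4 = {3, 4, 5, 10}  B5 = {2, 3, 4, 5}  B6 = {4, 5, 7, 9}  B7 = {1, 3, 4, 6}
Tree: B1–B2, B1–B3, B2–B4, B4–B5, B3–B6, B2–B7

The largest bag has 4 vertices, giving width 3; this decomposition certifies tw(G) ≤ 3. On the other hand G contains the 4-clique {4, 5, 8, 9}. A clique must lie in a single bag of any decomposition, so no decomposition can have width below 3. Therefore the treewidth is 3.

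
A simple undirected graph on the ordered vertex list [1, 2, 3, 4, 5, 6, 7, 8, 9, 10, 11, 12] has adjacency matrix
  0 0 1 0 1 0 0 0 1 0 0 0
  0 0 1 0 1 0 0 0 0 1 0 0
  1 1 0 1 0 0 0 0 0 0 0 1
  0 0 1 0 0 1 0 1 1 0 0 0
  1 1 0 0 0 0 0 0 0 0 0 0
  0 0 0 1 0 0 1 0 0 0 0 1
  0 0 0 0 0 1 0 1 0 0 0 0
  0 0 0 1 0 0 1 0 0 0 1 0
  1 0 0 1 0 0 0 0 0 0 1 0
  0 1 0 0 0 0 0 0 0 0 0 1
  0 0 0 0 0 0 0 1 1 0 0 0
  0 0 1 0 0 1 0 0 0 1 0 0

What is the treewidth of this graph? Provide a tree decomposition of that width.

Treewidth 3.
Bags: B1 = {1, 2, 5, 10}  B2 = {1, 2, 3, 10}  B3 = {1, 3, 10, 12}  B4 = {1, 3, 9, 12}  B5 = {3, 4, 9, 12}  B6 = {4, 6, 9, 12}  B7 = {4, 6, 9, 11}  B8 = {4, 6, 8, 11}  B9 = {6, 7, 8, 11}
Tree: B1–B2, B2–B3, B3–B4, B4–B5, B5–B6, B6–B7, B7–B8, B8–B9

Each bag holds 4 vertices, so the decomposition has width 3, which upper-bounds the treewidth. For the lower bound: the 4 vertex sets {2,5,10}, {1}, {3}, {4,6,9,12} are disjoint, each induces a connected subgraph, and every pair is joined by at least one edge of G. Contracting each set to a single vertex therefore yields K_{4} as a minor, and since treewidth is minor-monotone, tw(G) ≥ tw(K_{4}) = 3. Combining the bounds, tw(G) = 3.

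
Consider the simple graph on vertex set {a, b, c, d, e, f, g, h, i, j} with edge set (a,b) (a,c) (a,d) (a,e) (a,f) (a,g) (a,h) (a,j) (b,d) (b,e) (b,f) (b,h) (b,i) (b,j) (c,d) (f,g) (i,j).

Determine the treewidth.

2

A width-2 tree decomposition is:
Bags: B1 = {a, b, e}  B2 = {a, b, d}  B3 = {a, b, h}  B4 = {a, c, d}  B5 = {a, b, f}  B6 = {a, f, g}  B7 = {a, b, j}  B8 = {b, i, j}
Tree: B1–B2, B2–B3, B2–B4, B2–B5, B5–B6, B2–B7, B7–B8
Every bag has size at most 3, so the width is 3 − 1 = 2 and tw(G) ≤ 2. Conversely, {a, f, g} is a clique of size 3, and the vertices of any clique must share a bag in every tree decomposition; so some bag has ≥ 3 vertices and tw(G) ≥ 2. Hence tw(G) = 2 exactly.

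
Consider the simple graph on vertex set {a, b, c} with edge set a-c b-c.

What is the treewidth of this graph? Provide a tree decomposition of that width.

Every bag has size at most 2, so the width is 2 − 1 = 1 and tw(G) ≤ 1. Any graph with an edge has treewidth ≥ 1, and G has the edge b–c. Combining the bounds, tw(G) = 1.

Treewidth 1.
Bags: B1 = {b, c}  B2 = {a, c}
Tree: B1–B2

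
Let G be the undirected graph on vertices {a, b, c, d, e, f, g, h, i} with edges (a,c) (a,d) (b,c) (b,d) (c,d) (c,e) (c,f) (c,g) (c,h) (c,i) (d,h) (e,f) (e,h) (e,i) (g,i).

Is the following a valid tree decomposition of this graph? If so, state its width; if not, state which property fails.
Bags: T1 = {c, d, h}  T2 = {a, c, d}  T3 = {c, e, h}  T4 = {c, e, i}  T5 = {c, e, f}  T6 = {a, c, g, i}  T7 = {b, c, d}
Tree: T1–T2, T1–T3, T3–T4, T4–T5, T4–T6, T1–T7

A tree decomposition must satisfy three properties: every vertex lies in some bag; for every edge, both endpoints lie together in some bag; and for every vertex, the bags containing it form a connected subtree. Here bags containing vertex a are not connected in the tree, so the decomposition is invalid.

No — bags containing vertex a are not connected in the tree.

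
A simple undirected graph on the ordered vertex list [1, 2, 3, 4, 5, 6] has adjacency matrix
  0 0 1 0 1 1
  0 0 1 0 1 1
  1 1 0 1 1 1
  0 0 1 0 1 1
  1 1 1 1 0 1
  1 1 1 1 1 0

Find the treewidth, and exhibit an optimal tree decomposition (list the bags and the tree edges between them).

Every bag has size at most 4, so the width is 4 − 1 = 3 and tw(G) ≤ 3. Conversely, {1, 3, 5, 6} is a clique of size 4, and the vertices of any clique must share a bag in every tree decomposition; so some bag has ≥ 4 vertices and tw(G) ≥ 3. Therefore the treewidth is 3.

Treewidth 3.
One optimal decomposition is:
Bags: B1 = {1, 3, 5, 6}  B2 = {2, 3, 5, 6}  B3 = {3, 4, 5, 6}
Tree: B1–B2, B1–B3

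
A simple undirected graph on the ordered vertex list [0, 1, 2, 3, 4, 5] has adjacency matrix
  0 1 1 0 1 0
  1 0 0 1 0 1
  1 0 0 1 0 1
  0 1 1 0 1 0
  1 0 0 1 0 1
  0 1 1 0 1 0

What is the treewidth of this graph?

A width-3 tree decomposition is:
Bags: B1 = {0, 1, 2, 4}  B2 = {1, 2, 4, 5}  B3 = {1, 2, 3, 4}
Tree: B1–B2, B2–B3
Each bag holds 4 vertices, so the decomposition has width 3, which upper-bounds the treewidth. For the lower bound: the 4 vertex sets {0,2}, {4,5}, {1}, {3} are disjoint, each induces a connected subgraph, and every pair is joined by at least one edge of G. Contracting each set to a single vertex therefore yields K_{4} as a minor, and since treewidth is minor-monotone, tw(G) ≥ tw(K_{4}) = 3. The upper and lower bounds meet at 3, so that is the treewidth.

3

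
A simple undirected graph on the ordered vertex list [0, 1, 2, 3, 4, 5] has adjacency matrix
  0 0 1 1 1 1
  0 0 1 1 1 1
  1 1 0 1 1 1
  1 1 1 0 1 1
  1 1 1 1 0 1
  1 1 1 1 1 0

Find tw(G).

4

A width-4 tree decomposition is:
Bags: B1 = {0, 2, 3, 4, 5}  B2 = {1, 2, 3, 4, 5}
Tree: B1–B2
Each bag holds 5 vertices, so the decomposition has width 4, which upper-bounds the treewidth. For the lower bound, the 5 vertices {0, 2, 3, 4, 5} are pairwise adjacent, and any tree decomposition puts a clique entirely inside one bag — forcing width ≥ 4. The upper and lower bounds meet at 4, so that is the treewidth.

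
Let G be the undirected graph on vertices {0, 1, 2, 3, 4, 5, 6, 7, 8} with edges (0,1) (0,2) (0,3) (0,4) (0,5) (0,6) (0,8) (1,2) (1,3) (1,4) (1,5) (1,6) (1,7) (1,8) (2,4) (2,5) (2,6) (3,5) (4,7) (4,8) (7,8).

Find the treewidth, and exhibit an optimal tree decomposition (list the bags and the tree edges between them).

Treewidth 3.
One optimal decomposition is:
Bags: B1 = {0, 1, 2, 4}  B2 = {0, 1, 2, 5}  B3 = {0, 1, 4, 8}  B4 = {1, 4, 7, 8}  B5 = {0, 1, 2, 6}  B6 = {0, 1, 3, 5}
Tree: B1–B2, B1–B3, B3–B4, B1–B5, B2–B6

The largest bag has 4 vertices, giving width 3; this decomposition certifies tw(G) ≤ 3. Conversely, {0, 1, 4, 8} is a clique of size 4, and the vertices of any clique must share a bag in every tree decomposition; so some bag has ≥ 4 vertices and tw(G) ≥ 3. Hence tw(G) = 3 exactly.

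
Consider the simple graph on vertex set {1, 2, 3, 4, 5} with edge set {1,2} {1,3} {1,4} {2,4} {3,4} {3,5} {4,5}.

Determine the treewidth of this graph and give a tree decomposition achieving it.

Treewidth 2.
Bags: B1 = {1, 3, 4}  B2 = {1, 2, 4}  B3 = {3, 4, 5}
Tree: B1–B2, B1–B3

Every bag has size at most 3, so the width is 3 − 1 = 2 and tw(G) ≤ 2. Conversely, {1, 2, 4} is a clique of size 3, and the vertices of any clique must share a bag in every tree decomposition; so some bag has ≥ 3 vertices and tw(G) ≥ 2. The upper and lower bounds meet at 2, so that is the treewidth.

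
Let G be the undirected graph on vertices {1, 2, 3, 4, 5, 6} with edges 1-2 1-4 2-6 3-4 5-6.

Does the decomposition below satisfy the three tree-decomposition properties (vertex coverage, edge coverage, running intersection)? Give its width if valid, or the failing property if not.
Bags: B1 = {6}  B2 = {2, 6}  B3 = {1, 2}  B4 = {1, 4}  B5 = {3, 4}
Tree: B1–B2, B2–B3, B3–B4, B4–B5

A tree decomposition must satisfy three properties: every vertex lies in some bag; for every edge, both endpoints lie together in some bag; and for every vertex, the bags containing it form a connected subtree. Here vertex 5 appears in no bag, so the decomposition is invalid.

No — vertex 5 appears in no bag.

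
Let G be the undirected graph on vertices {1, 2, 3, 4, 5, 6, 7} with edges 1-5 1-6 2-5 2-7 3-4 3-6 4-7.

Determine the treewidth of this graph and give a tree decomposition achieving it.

Treewidth 2.
One optimal decomposition is:
Bags: B1 = {3, 4, 6}  B2 = {1, 4, 6}  B3 = {1, 4, 5}  B4 = {2, 4, 5}  B5 = {2, 4, 7}
Tree: B1–B2, B2–B3, B3–B4, B4–B5

The largest bag has 3 vertices, giving width 2; this decomposition certifies tw(G) ≤ 2. For the lower bound, G contains the cycle 4–3–6–1–5–2–7–4, so G is not a forest; only forests have treewidth ≤ 1, hence tw(G) ≥ 2. Combining the bounds, tw(G) = 2.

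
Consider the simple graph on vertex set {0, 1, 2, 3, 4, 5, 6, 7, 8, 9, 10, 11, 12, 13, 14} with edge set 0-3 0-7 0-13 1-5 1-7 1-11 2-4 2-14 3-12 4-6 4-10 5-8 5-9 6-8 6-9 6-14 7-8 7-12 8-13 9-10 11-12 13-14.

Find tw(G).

A width-3 tree decomposition is:
Bags: B1 = {2, 4, 9, 10}  B2 = {2, 4, 6, 9}  B3 = {2, 6, 9, 14}  B4 = {5, 6, 9, 14}  B5 = {5, 6, 8, 14}  B6 = {5, 8, 13, 14}  B7 = {1, 5, 8, 13}  B8 = {1, 7, 8, 13}  B9 = {0, 1, 7, 13}  B10 = {0, 1, 7, 11}  B11 = {0, 7, 11, 12}  B12 = {0, 3, 11, 12}
Tree: B1–B2, B2–B3, B3–B4, B4–B5, B5–B6, B6–B7, B7–B8, B8–B9, B9–B10, B10–B11, B11–B12
The largest bag has 4 vertices, giving width 3; this decomposition certifies tw(G) ≤ 3. For the lower bound: the 4 vertex sets {2,4,10}, {9}, {6}, {5,8,13,14} are disjoint, each induces a connected subgraph, and every pair is joined by at least one edge of G. Contracting each set to a single vertex therefore yields K_{4} as a minor, and since treewidth is minor-monotone, tw(G) ≥ tw(K_{4}) = 3. Therefore the treewidth is 3.

3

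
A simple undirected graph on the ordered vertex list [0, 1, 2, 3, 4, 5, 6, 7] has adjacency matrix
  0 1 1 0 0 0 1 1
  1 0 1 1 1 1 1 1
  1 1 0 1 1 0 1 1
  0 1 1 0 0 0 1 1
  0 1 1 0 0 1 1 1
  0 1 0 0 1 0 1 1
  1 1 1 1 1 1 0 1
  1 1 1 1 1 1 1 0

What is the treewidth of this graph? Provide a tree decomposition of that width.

Treewidth 4.
One such decomposition:
Bags: B1 = {1, 2, 4, 6, 7}  B2 = {1, 4, 5, 6, 7}  B3 = {0, 1, 2, 6, 7}  B4 = {1, 2, 3, 6, 7}
Tree: B1–B2, B1–B3, B1–B4

Every bag has size at most 5, so the width is 5 − 1 = 4 and tw(G) ≤ 4. Conversely, {0, 1, 2, 6, 7} is a clique of size 5, and the vertices of any clique must share a bag in every tree decomposition; so some bag has ≥ 5 vertices and tw(G) ≥ 4. Hence tw(G) = 4 exactly.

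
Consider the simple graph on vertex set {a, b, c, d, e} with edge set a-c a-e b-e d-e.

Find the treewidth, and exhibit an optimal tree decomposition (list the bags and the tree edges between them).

Each bag holds 2 vertices, so the decomposition has width 1, which upper-bounds the treewidth. Since G has at least one edge (e.g. a–c), it is not an edgeless graph, so tw(G) ≥ 1. Therefore the treewidth is 1.

Treewidth 1.
Bags: B1 = {a, c}  B2 = {a, e}  B3 = {b, e}  B4 = {d, e}
Tree: B1–B2, B2–B3, B2–B4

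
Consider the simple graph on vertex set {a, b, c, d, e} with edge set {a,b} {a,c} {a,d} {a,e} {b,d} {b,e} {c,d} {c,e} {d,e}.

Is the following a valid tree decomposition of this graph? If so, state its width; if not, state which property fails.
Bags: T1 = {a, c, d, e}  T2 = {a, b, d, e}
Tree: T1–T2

Vertex coverage: the bags together contain {a, b, c, d, e}, the full vertex set. Edge coverage: each edge of G has both endpoints in at least one bag. Running intersection: for every vertex, the bags containing it form a connected subtree. All three properties hold, so this is a valid tree decomposition of width max|bag| − 1 = 3, and hence tw(G) ≤ 3.

Yes; width 3.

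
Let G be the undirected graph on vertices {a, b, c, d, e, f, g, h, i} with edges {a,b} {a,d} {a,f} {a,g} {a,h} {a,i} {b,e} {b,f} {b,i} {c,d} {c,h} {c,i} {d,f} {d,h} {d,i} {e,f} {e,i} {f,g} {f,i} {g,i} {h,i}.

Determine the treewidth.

3

A width-3 tree decomposition is:
Bags: B1 = {c, d, h, i}  B2 = {a, d, h, i}  B3 = {a, d, f, i}  B4 = {a, f, g, i}  B5 = {a, b, f, i}  B6 = {b, e, f, i}
Tree: B1–B2, B2–B3, B3–B4, B4–B5, B5–B6
The largest bag has 4 vertices, giving width 3; this decomposition certifies tw(G) ≤ 3. For the lower bound, the 4 vertices {c, d, h, i} are pairwise adjacent, and any tree decomposition puts a clique entirely inside one bag — forcing width ≥ 3. Therefore the treewidth is 3.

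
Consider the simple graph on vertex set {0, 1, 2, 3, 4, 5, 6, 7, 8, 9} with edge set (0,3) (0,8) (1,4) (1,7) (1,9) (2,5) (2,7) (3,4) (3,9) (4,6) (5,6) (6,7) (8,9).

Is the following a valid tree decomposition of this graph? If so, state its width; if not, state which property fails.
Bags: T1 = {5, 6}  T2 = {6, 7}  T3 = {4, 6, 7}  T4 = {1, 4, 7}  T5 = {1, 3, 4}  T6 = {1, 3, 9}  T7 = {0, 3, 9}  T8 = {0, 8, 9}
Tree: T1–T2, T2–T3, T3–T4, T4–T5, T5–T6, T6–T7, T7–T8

No — vertex 2 appears in no bag.

A tree decomposition must satisfy three properties: every vertex lies in some bag; for every edge, both endpoints lie together in some bag; and for every vertex, the bags containing it form a connected subtree. Here vertex 2 appears in no bag, so the decomposition is invalid.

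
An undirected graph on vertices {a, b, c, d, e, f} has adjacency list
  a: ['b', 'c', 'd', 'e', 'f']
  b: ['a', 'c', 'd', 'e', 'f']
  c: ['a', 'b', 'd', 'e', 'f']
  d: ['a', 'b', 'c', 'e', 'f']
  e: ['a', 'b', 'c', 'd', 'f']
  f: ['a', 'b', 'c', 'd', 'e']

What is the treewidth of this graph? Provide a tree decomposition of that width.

Treewidth 5.
One such decomposition:
Bags: B1 = {a, b, c, d, e, f}
Tree: (single bag)

With just one bag of size 6, the width is 6 − 1 = 5, so tw(G) ≤ 5. On the other hand G contains the 6-clique {a, b, c, d, e, f}. A clique must lie in a single bag of any decomposition, so no decomposition can have width below 5. Therefore the treewidth is 5.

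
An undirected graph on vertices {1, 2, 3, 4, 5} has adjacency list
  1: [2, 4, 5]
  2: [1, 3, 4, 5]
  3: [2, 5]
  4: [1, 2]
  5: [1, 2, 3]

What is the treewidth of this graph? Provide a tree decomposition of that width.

The largest bag has 3 vertices, giving width 2; this decomposition certifies tw(G) ≤ 2. On the other hand G contains the 3-clique {1, 2, 4}. A clique must lie in a single bag of any decomposition, so no decomposition can have width below 2. The upper and lower bounds meet at 2, so that is the treewidth.

Treewidth 2.
One optimal decomposition is:
Bags: B1 = {2, 3, 5}  B2 = {1, 2, 5}  B3 = {1, 2, 4}
Tree: B1–B2, B2–B3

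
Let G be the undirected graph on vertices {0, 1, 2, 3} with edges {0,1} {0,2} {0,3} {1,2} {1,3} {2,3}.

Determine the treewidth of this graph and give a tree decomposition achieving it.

A single bag containing all 4 vertices is trivially a valid decomposition of width 3. Conversely, {0, 1, 2, 3} is a clique of size 4, and the vertices of any clique must share a bag in every tree decomposition; so some bag has ≥ 4 vertices and tw(G) ≥ 3. Therefore the treewidth is 3.

Treewidth 3.
One optimal decomposition is:
Bags: B1 = {0, 1, 2, 3}
Tree: (single bag)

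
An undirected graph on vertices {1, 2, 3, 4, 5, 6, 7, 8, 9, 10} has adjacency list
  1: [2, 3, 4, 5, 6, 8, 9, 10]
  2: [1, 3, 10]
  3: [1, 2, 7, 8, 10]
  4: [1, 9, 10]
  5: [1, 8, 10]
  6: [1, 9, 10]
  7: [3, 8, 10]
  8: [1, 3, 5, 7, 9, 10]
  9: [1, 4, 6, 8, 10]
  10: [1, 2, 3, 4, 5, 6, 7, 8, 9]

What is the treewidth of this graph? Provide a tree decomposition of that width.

The largest bag has 4 vertices, giving width 3; this decomposition certifies tw(G) ≤ 3. Conversely, {1, 8, 9, 10} is a clique of size 4, and the vertices of any clique must share a bag in every tree decomposition; so some bag has ≥ 4 vertices and tw(G) ≥ 3. Hence tw(G) = 3 exactly.

Treewidth 3.
One such decomposition:
Bags: B1 = {1, 2, 3, 10}  B2 = {1, 3, 8, 10}  B3 = {1, 8, 9, 10}  B4 = {1, 6, 9, 10}  B5 = {3, 7, 8, 10}  B6 = {1, 5, 8, 10}  B7 = {1, 4, 9, 10}
Tree: B1–B2, B2–B3, B3–B4, B2–B5, B3–B6, B3–B7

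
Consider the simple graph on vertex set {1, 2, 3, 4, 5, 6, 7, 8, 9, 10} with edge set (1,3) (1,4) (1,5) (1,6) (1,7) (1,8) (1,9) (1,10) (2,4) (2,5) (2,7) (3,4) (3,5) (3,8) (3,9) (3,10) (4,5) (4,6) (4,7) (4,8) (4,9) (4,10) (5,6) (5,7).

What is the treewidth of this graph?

3

A width-3 tree decomposition is:
Bags: B1 = {1, 3, 4, 10}  B2 = {1, 3, 4, 9}  B3 = {1, 3, 4, 5}  B4 = {1, 3, 4, 8}  B5 = {1, 4, 5, 7}  B6 = {2, 4, 5, 7}  B7 = {1, 4, 5, 6}
Tree: B1–B2, B2–B3, B2–B4, B3–B5, B5–B6, B5–B7
Every bag has size at most 4, so the width is 4 − 1 = 3 and tw(G) ≤ 3. For the lower bound, the 4 vertices {1, 3, 4, 8} are pairwise adjacent, and any tree decomposition puts a clique entirely inside one bag — forcing width ≥ 3. Hence tw(G) = 3 exactly.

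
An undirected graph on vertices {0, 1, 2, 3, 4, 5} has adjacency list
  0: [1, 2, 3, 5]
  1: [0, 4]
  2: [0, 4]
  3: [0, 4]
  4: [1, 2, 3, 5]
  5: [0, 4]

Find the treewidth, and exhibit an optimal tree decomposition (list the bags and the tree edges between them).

Treewidth 2.
Bags: B1 = {0, 2, 4}  B2 = {0, 1, 4}  B3 = {0, 4, 5}  B4 = {0, 3, 4}
Tree: B1–B2, B2–B3, B3–B4

Every bag has size at most 3, so the width is 3 − 1 = 2 and tw(G) ≤ 2. Since 0–2–4–1–0 is a cycle in G, G is not acyclic. Forests are exactly the graphs of treewidth ≤ 1, so tw(G) ≥ 2. The upper and lower bounds meet at 2, so that is the treewidth.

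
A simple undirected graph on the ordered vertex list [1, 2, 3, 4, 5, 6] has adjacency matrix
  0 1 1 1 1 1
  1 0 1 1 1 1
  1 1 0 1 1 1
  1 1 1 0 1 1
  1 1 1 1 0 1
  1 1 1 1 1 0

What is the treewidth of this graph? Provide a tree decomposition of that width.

With just one bag of size 6, the width is 6 − 1 = 5, so tw(G) ≤ 5. On the other hand G contains the 6-clique {1, 2, 3, 4, 5, 6}. A clique must lie in a single bag of any decomposition, so no decomposition can have width below 5. Therefore the treewidth is 5.

Treewidth 5.
One optimal decomposition is:
Bags: B1 = {1, 2, 3, 4, 5, 6}
Tree: (single bag)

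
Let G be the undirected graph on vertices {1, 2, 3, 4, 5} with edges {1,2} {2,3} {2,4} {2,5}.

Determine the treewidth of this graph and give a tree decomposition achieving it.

Treewidth 1.
Bags: B1 = {1, 2}  B2 = {2, 3}  B3 = {2, 5}  B4 = {2, 4}
Tree: B1–B2, B2–B3, B1–B4

The largest bag has 2 vertices, giving width 1; this decomposition certifies tw(G) ≤ 1. Since G has at least one edge (e.g. 2–1), it is not an edgeless graph, so tw(G) ≥ 1. Therefore the treewidth is 1.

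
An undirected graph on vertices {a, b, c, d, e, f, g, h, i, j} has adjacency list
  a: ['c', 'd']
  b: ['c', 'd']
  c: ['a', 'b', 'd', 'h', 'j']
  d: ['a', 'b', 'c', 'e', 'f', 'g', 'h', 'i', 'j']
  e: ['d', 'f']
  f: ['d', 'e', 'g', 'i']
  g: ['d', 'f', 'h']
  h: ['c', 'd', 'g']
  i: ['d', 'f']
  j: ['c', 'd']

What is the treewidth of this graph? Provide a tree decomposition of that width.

Every bag has size at most 3, so the width is 3 − 1 = 2 and tw(G) ≤ 2. Conversely, {d, f, g} is a clique of size 3, and the vertices of any clique must share a bag in every tree decomposition; so some bag has ≥ 3 vertices and tw(G) ≥ 2. The upper and lower bounds meet at 2, so that is the treewidth.

Treewidth 2.
One such decomposition:
Bags: B1 = {c, d, h}  B2 = {b, c, d}  B3 = {a, c, d}  B4 = {d, g, h}  B5 = {d, f, g}  B6 = {d, f, i}  B7 = {c, d, j}  B8 = {d, e, f}
Tree: B1–B2, B2–B3, B1–B4, B4–B5, B5–B6, B3–B7, B5–B8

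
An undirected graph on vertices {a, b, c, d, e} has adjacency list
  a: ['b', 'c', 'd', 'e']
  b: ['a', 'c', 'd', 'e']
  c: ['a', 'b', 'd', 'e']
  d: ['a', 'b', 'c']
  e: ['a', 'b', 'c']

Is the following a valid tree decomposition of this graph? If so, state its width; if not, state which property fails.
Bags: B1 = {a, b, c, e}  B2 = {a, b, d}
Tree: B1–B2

No — edge (c,d) lies in no bag.

A tree decomposition must satisfy three properties: every vertex lies in some bag; for every edge, both endpoints lie together in some bag; and for every vertex, the bags containing it form a connected subtree. Here edge (c,d) lies in no bag, so the decomposition is invalid.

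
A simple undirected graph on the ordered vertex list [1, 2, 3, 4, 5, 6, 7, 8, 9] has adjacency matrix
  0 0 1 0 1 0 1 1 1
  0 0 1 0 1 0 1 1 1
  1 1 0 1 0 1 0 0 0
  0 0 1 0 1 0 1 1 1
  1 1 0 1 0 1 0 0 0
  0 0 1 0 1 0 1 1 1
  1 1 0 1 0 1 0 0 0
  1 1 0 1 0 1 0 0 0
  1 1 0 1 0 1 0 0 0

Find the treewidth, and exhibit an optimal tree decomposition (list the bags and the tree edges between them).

Each bag holds 5 vertices, so the decomposition has width 4, which upper-bounds the treewidth. For the lower bound: the 5 vertex sets {3,6}, {4,7}, {2,5}, {1}, {9} are disjoint, each induces a connected subgraph, and every pair is joined by at least one edge of G. Contracting each set to a single vertex therefore yields K_{5} as a minor, and since treewidth is minor-monotone, tw(G) ≥ tw(K_{5}) = 4. Therefore the treewidth is 4.

Treewidth 4.
One optimal decomposition is:
Bags: B1 = {1, 2, 3, 4, 6}  B2 = {1, 2, 4, 6, 7}  B3 = {1, 2, 4, 5, 6}  B4 = {1, 2, 4, 6, 9}  B5 = {1, 2, 4, 6, 8}
Tree: B1–B2, B2–B3, B3–B4, B4–B5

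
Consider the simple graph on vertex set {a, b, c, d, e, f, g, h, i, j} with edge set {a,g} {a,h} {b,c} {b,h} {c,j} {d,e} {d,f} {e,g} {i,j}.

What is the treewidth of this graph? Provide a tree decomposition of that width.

Treewidth 1.
One optimal decomposition is:
Bags: B1 = {i, j}  B2 = {c, j}  B3 = {b, c}  B4 = {b, h}  B5 = {a, h}  B6 = {a, g}  B7 = {e, g}  B8 = {d, e}  B9 = {d, f}
Tree: B1–B2, B2–B3, B3–B4, B4–B5, B5–B6, B6–B7, B7–B8, B8–B9

Every bag has size at most 2, so the width is 2 − 1 = 1 and tw(G) ≤ 1. Since G has at least one edge (e.g. i–j), it is not an edgeless graph, so tw(G) ≥ 1. Therefore the treewidth is 1.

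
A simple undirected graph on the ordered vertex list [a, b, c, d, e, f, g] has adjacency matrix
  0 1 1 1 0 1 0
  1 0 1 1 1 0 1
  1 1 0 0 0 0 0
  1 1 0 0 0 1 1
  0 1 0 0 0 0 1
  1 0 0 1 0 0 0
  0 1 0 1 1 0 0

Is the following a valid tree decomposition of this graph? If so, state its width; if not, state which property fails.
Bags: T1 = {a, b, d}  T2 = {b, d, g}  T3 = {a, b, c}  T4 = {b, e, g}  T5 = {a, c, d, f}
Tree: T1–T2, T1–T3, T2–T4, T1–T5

A tree decomposition must satisfy three properties: every vertex lies in some bag; for every edge, both endpoints lie together in some bag; and for every vertex, the bags containing it form a connected subtree. Here bags containing vertex c are not connected in the tree, so the decomposition is invalid.

No — bags containing vertex c are not connected in the tree.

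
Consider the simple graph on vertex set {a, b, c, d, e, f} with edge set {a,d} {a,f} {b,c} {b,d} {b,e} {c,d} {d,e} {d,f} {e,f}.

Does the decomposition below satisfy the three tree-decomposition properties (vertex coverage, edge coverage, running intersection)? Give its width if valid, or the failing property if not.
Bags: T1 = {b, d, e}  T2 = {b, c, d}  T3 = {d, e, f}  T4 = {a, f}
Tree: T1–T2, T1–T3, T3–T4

No — edge (d,a) lies in no bag.

A tree decomposition must satisfy three properties: every vertex lies in some bag; for every edge, both endpoints lie together in some bag; and for every vertex, the bags containing it form a connected subtree. Here edge (d,a) lies in no bag, so the decomposition is invalid.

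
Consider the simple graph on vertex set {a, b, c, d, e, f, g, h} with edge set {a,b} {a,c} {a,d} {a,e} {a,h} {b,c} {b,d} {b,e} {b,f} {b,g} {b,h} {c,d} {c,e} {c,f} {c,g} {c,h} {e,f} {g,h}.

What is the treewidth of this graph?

A width-3 tree decomposition is:
Bags: B1 = {a, b, c, h}  B2 = {a, b, c, e}  B3 = {a, b, c, d}  B4 = {b, c, g, h}  B5 = {b, c, e, f}
Tree: B1–B2, B1–B3, B1–B4, B2–B5
Every bag has size at most 4, so the width is 4 − 1 = 3 and tw(G) ≤ 3. For the lower bound, the 4 vertices {b, c, g, h} are pairwise adjacent, and any tree decomposition puts a clique entirely inside one bag — forcing width ≥ 3. Therefore the treewidth is 3.

3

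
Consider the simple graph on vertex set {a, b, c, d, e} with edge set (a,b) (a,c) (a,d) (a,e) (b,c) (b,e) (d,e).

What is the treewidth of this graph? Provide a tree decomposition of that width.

Every bag has size at most 3, so the width is 3 − 1 = 2 and tw(G) ≤ 2. On the other hand G contains the 3-clique {a, d, e}. A clique must lie in a single bag of any decomposition, so no decomposition can have width below 2. Therefore the treewidth is 2.

Treewidth 2.
Bags: B1 = {a, d, e}  B2 = {a, b, e}  B3 = {a, b, c}
Tree: B1–B2, B2–B3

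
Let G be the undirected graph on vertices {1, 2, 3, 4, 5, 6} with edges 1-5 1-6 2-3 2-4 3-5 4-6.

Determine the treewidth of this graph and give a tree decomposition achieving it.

The largest bag has 3 vertices, giving width 2; this decomposition certifies tw(G) ≤ 2. For the lower bound, G contains the cycle 3–2–4–6–1–5–3, so G is not a forest; only forests have treewidth ≤ 1, hence tw(G) ≥ 2. Therefore the treewidth is 2.

Treewidth 2.
Bags: B1 = {2, 3, 4}  B2 = {3, 4, 6}  B3 = {1, 3, 6}  B4 = {1, 3, 5}
Tree: B1–B2, B2–B3, B3–B4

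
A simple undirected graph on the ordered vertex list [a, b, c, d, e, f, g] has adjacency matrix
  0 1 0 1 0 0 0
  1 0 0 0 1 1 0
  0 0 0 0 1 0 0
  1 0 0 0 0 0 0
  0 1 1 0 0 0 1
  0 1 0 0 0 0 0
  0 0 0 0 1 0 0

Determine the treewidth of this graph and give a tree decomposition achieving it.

Treewidth 1.
One such decomposition:
Bags: B1 = {a, d}  B2 = {a, b}  B3 = {b, e}  B4 = {e, g}  B5 = {b, f}  B6 = {c, e}
Tree: B1–B2, B2–B3, B3–B4, B3–B5, B3–B6

Every bag has size at most 2, so the width is 2 − 1 = 1 and tw(G) ≤ 1. Any graph with an edge has treewidth ≥ 1, and G has the edge d–a. Hence tw(G) = 1 exactly.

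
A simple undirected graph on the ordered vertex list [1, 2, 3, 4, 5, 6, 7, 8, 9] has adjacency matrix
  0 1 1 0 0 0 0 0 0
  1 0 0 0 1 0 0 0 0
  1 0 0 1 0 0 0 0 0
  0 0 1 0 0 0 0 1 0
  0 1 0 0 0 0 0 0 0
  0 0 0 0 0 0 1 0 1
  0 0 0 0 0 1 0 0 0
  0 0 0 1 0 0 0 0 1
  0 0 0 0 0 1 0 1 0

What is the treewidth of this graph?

1

A width-1 tree decomposition is:
Bags: B1 = {6, 7}  B2 = {6, 9}  B3 = {8, 9}  B4 = {4, 8}  B5 = {3, 4}  B6 = {1, 3}  B7 = {1, 2}  B8 = {2, 5}
Tree: B1–B2, B2–B3, B3–B4, B4–B5, B5–B6, B6–B7, B7–B8
Each bag holds 2 vertices, so the decomposition has width 1, which upper-bounds the treewidth. Since G has at least one edge (e.g. 7–6), it is not an edgeless graph, so tw(G) ≥ 1. Hence tw(G) = 1 exactly.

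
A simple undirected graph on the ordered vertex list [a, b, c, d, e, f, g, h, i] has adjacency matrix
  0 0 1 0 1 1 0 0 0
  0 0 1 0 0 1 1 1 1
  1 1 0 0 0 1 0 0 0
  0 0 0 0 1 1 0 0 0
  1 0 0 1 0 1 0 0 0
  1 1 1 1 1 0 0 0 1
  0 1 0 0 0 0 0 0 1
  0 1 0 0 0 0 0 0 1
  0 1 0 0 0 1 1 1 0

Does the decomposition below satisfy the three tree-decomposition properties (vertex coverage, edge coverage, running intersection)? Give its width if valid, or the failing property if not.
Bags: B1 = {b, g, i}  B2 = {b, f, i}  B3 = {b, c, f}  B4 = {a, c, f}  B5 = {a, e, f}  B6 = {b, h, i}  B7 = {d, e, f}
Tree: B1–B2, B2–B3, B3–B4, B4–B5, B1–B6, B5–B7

Yes; width 2.

Checking the three conditions: (i) the bags cover all of {a, b, c, d, e, f, g, h, i}; (ii) for each edge, some bag contains both endpoints; (iii) the bags containing any fixed vertex form a subtree. All hold, so the decomposition is valid with width 3 − 1 = 2.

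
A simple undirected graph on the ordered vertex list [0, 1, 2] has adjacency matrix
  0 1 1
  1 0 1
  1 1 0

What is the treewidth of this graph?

A width-2 tree decomposition is:
Bags: B1 = {0, 1, 2}
Tree: (single bag)
With just one bag of size 3, the width is 3 − 1 = 2, so tw(G) ≤ 2. On the other hand G contains the 3-clique {0, 1, 2}. A clique must lie in a single bag of any decomposition, so no decomposition can have width below 2. Combining the bounds, tw(G) = 2.

2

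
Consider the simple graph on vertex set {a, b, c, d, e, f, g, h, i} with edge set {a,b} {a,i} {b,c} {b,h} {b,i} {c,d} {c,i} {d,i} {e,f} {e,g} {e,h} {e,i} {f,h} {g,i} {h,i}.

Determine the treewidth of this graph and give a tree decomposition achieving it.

Each bag holds 3 vertices, so the decomposition has width 2, which upper-bounds the treewidth. For the lower bound, the 3 vertices {e, f, h} are pairwise adjacent, and any tree decomposition puts a clique entirely inside one bag — forcing width ≥ 2. Therefore the treewidth is 2.

Treewidth 2.
Bags: B1 = {a, b, i}  B2 = {b, c, i}  B3 = {b, h, i}  B4 = {e, h, i}  B5 = {e, g, i}  B6 = {c, d, i}  B7 = {e, f, h}
Tree: B1–B2, B1–B3, B3–B4, B4–B5, B2–B6, B4–B7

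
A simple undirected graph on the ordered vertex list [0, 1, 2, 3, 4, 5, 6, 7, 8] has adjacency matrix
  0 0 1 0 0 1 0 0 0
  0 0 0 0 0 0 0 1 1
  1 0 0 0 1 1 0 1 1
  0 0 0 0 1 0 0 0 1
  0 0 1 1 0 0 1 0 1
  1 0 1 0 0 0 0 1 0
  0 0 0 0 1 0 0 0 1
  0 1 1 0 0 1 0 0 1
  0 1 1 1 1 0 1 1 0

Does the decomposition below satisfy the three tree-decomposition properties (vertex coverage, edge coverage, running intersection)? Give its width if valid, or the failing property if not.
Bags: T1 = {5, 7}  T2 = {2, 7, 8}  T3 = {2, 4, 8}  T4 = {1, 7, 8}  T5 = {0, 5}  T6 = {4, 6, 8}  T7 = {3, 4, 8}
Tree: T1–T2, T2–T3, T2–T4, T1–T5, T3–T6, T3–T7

No — edge (2,5) lies in no bag.

A tree decomposition must satisfy three properties: every vertex lies in some bag; for every edge, both endpoints lie together in some bag; and for every vertex, the bags containing it form a connected subtree. Here edge (2,5) lies in no bag, so the decomposition is invalid.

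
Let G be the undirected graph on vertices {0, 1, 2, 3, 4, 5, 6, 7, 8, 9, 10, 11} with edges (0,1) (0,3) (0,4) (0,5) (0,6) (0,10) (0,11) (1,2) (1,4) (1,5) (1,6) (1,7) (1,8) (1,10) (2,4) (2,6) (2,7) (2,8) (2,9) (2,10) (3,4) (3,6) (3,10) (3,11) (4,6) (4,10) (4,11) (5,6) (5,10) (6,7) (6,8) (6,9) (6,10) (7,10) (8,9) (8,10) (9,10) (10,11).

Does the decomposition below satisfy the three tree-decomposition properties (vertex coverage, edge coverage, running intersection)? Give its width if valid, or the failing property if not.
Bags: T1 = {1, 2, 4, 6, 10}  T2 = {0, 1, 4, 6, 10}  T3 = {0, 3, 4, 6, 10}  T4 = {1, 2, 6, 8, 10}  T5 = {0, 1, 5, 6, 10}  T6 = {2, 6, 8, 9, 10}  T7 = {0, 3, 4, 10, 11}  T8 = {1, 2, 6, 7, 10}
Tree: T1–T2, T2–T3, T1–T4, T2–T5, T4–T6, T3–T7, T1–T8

Vertex coverage: the bags together contain {0, 1, 2, 3, 4, 5, 6, 7, 8, 9, 10, 11}, the full vertex set. Edge coverage: each edge of G has both endpoints in at least one bag. Running intersection: for every vertex, the bags containing it form a connected subtree. All three properties hold, so this is a valid tree decomposition of width max|bag| − 1 = 4, and hence tw(G) ≤ 4.

Yes; width 4.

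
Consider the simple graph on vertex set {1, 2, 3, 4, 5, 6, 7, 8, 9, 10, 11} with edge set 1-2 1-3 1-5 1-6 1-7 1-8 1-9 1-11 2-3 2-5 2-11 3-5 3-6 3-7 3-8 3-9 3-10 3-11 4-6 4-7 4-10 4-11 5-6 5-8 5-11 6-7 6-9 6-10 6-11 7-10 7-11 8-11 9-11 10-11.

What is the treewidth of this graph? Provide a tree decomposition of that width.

Treewidth 4.
One such decomposition:
Bags: B1 = {1, 3, 6, 9, 11}  B2 = {1, 3, 5, 6, 11}  B3 = {1, 3, 5, 8, 11}  B4 = {1, 3, 6, 7, 11}  B5 = {3, 6, 7, 10, 11}  B6 = {4, 6, 7, 10, 11}  B7 = {1, 2, 3, 5, 11}
Tree: B1–B2, B2–B3, B1–B4, B4–B5, B5–B6, B2–B7

Every bag has size at most 5, so the width is 5 − 1 = 4 and tw(G) ≤ 4. For the lower bound, the 5 vertices {1, 3, 6, 9, 11} are pairwise adjacent, and any tree decomposition puts a clique entirely inside one bag — forcing width ≥ 4. Therefore the treewidth is 4.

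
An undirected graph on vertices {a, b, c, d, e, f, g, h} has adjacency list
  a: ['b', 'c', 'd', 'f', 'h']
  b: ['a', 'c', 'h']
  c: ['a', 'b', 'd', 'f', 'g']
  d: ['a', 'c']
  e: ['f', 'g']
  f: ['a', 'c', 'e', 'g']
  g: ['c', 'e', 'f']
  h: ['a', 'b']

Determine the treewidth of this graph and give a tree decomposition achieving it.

Treewidth 2.
One such decomposition:
Bags: B1 = {c, f, g}  B2 = {a, c, f}  B3 = {a, b, c}  B4 = {e, f, g}  B5 = {a, c, d}  B6 = {a, b, h}
Tree: B1–B2, B2–B3, B1–B4, B2–B5, B3–B6

The largest bag has 3 vertices, giving width 2; this decomposition certifies tw(G) ≤ 2. On the other hand G contains the 3-clique {e, f, g}. A clique must lie in a single bag of any decomposition, so no decomposition can have width below 2. Combining the bounds, tw(G) = 2.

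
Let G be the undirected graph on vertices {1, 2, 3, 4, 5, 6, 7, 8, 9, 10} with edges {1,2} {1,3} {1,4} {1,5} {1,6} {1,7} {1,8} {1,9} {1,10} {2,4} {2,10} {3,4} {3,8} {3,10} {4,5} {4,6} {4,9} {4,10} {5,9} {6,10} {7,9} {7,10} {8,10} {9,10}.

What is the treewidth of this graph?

A width-3 tree decomposition is:
Bags: B1 = {1, 4, 9, 10}  B2 = {1, 3, 4, 10}  B3 = {1, 2, 4, 10}  B4 = {1, 4, 5, 9}  B5 = {1, 4, 6, 10}  B6 = {1, 7, 9, 10}  B7 = {1, 3, 8, 10}
Tree: B1–B2, B2–B3, B1–B4, B2–B5, B1–B6, B2–B7
The largest bag has 4 vertices, giving width 3; this decomposition certifies tw(G) ≤ 3. Conversely, {1, 3, 8, 10} is a clique of size 4, and the vertices of any clique must share a bag in every tree decomposition; so some bag has ≥ 4 vertices and tw(G) ≥ 3. Therefore the treewidth is 3.

3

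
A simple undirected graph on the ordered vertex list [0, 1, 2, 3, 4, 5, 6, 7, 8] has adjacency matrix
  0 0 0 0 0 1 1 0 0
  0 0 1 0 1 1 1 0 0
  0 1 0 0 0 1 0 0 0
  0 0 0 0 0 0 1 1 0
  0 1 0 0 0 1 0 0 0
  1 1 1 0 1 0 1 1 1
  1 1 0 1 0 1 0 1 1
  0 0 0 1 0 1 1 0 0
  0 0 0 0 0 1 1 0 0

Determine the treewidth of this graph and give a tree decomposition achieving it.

Every bag has size at most 3, so the width is 3 − 1 = 2 and tw(G) ≤ 2. For the lower bound, the 3 vertices {3, 6, 7} are pairwise adjacent, and any tree decomposition puts a clique entirely inside one bag — forcing width ≥ 2. Hence tw(G) = 2 exactly.

Treewidth 2.
One optimal decomposition is:
Bags: B1 = {5, 6, 7}  B2 = {3, 6, 7}  B3 = {5, 6, 8}  B4 = {1, 5, 6}  B5 = {1, 2, 5}  B6 = {0, 5, 6}  B7 = {1, 4, 5}
Tree: B1–B2, B1–B3, B3–B4, B4–B5, B3–B6, B4–B7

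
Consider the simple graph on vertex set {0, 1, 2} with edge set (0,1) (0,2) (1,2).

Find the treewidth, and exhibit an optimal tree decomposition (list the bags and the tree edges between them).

With just one bag of size 3, the width is 3 − 1 = 2, so tw(G) ≤ 2. Conversely, {0, 1, 2} is a clique of size 3, and the vertices of any clique must share a bag in every tree decomposition; so some bag has ≥ 3 vertices and tw(G) ≥ 2. Combining the bounds, tw(G) = 2.

Treewidth 2.
One such decomposition:
Bags: B1 = {0, 1, 2}
Tree: (single bag)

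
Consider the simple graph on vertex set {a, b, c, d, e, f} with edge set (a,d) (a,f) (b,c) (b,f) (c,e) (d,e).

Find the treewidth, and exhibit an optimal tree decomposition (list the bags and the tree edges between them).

Treewidth 2.
Bags: B1 = {b, c, f}  B2 = {a, c, f}  B3 = {a, c, d}  B4 = {c, d, e}
Tree: B1–B2, B2–B3, B3–B4

Each bag holds 3 vertices, so the decomposition has width 2, which upper-bounds the treewidth. The edges c–b–f–a–d–e–c form a cycle, so G is not a tree and its treewidth is at least 2. The upper and lower bounds meet at 2, so that is the treewidth.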